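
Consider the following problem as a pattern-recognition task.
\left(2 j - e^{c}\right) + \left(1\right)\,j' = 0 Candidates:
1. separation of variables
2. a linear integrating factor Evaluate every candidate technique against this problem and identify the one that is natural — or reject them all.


Technique: a linear integrating factor — the equation is linear in j with coefficient 2; multiplying by the integrating factor exp(∫2) makes the left side a perfect derivative.
- separation of variables — the two dependences are entangled, not a clean product of one-variable pieces.
- a linear integrating factor: yes — fits the structure here.


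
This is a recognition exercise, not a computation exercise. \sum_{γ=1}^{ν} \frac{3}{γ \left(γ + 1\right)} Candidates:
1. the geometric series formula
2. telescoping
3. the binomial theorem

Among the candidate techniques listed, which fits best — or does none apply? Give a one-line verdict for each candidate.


Technique: telescoping — split \frac{3}{γ \left(γ + 1\right)} by partial fractions and the pieces are one function at shifted arguments — interior terms cancel.
- the geometric series formula — no single multiplier carries one term to the next throughout the sum.
- telescoping — a fit — the right tool for this form.
- the binomial theorem — there is no pair of bases whose matched powers would reassemble into a single binomial power.


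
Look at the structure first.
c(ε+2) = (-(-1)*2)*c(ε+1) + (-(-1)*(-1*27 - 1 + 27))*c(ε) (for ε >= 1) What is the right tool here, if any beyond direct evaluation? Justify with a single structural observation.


Diagnosis: the characteristic-root method — the recurrence treats every index alike (constant coefficients, no forcing) — precisely the regime where r^ε trials close it.


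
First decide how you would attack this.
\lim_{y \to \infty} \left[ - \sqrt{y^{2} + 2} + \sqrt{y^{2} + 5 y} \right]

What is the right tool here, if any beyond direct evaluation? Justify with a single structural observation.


Method: conjugate multiplication — both pieces blow up but their difference is finite; the conjugate trick rationalizes \sqrt{y^{2} + 5 y} - \sqrt{y^{2} + 2}.


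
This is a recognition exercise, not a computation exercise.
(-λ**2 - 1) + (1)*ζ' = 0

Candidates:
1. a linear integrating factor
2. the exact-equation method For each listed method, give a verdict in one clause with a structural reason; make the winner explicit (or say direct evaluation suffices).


Diagnosis: no special technique — the slope is a pure function of λ; integrate both sides and be done.
- a linear integrating factor: with the unknown absent the integrating factor is a formality; direct integration is the working structure.
- the exact-equation method — with the unknown absent from both coefficients, the cross-partial test holds emptily — nothing for the exact method to work on.


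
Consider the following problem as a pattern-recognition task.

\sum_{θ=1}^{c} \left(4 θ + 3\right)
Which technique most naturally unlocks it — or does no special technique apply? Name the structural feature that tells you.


Best approach: no special technique — Faulhaber territory: sum each constant-multiple power of θ with its closed-form formula, no trick required.


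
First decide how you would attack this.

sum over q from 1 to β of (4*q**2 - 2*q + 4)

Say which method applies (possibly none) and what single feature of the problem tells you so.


Technique: no special technique — with only polynomial terms in q present, the classical sum-of-powers identities are all you need.


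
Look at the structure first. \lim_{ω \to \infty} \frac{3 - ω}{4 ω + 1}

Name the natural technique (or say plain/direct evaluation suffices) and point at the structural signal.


Diagnosis: dominant-term comparison — as ω grows, only the highest-degree terms matter — compare leading terms and read the limit off. Differentiating the expression as a single quotient would eventually settle it as well; matching dominant growth settles it immediately.


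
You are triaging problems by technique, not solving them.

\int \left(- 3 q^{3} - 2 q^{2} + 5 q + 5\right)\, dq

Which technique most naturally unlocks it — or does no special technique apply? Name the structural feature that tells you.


Verdict: no special technique — scan for structure and find none: constant multiples of powers of q, integrate directly.


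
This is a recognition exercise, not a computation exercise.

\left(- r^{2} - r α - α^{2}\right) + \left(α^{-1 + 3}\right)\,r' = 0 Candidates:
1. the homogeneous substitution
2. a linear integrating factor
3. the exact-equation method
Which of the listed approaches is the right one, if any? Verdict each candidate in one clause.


Method: the homogeneous substitution — the slope's numerator and denominator have matching total degree, so it depends only on r/α and the ratio substitution collapses it.
- the homogeneous substitution: yes, a natural case for it.
- a linear integrating factor — the unknown enters nonlinearly (through a power, a denominator, or a transcendental function), which the linear integrating-factor recipe cannot absorb as-is — any repair would come from a preliminary substitution, not the factor.
- the exact-equation method: the cross partial derivatives disagree, so no single potential exists.


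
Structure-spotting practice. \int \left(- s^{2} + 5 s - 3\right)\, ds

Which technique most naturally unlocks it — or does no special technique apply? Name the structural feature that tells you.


Verdict: no special technique — the integrand is a sum of constant multiples of powers of s — integrate term by term.


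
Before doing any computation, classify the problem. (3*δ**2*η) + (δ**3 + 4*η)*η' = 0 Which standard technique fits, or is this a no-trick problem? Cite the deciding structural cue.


Verdict: the exact-equation method — because the two cross partials coincide, the form is conservative as written — recover its potential in (δ, η).


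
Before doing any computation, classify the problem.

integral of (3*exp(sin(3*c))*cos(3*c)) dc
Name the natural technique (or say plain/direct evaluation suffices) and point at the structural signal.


Verdict: u-substitution — viewed as a product, the integrand is a composition evaluated at sin(3*c) times (a constant multiple of) that inner expression's derivative, so u = sin(3*c) makes it elementary.


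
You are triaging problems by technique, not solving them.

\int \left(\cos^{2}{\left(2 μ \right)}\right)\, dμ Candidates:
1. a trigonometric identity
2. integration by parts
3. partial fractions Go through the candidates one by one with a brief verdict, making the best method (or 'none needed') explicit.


Verdict: a trigonometric identity — \cos^{2}{\left(2 μ \right)} calls for power reduction: rewrite via double angles before any antiderivative is attempted.
- a trigonometric identity: applicable, and directly so.
- integration by parts — not the fit here: there is no polynomial factor to ladder down — parts can still close the trigonometric product by recursion, though the identity rewrite is the direct route.
- partial fractions — there is no rational-function structure to decompose.


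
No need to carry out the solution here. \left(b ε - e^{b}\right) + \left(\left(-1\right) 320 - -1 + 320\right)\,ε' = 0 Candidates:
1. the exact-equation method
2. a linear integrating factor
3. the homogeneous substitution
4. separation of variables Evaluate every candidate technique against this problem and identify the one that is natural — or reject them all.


Method: a linear integrating factor — ε enters only linearly with coefficient b; multiply by exp of the integral of b and the left side becomes one derivative.
- the exact-equation method — no potential function has this form as its differential, as written.
- a linear integrating factor: applies; the problem has the shape this method handles.
- the homogeneous substitution: the slope does not depend on the ratio of the variables alone.
- separation of variables — the two dependences are entangled, not a clean product of one-variable pieces.


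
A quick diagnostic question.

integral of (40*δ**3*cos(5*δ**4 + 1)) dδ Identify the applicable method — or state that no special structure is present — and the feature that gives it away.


Best approach: u-substitution — gathered as a product, the integrand carries the factor 40*δ**3 — up to a constant, the derivative of the inner expression 5*δ**4 + 1 — so u = 5*δ**4 + 1 collapses the integral.


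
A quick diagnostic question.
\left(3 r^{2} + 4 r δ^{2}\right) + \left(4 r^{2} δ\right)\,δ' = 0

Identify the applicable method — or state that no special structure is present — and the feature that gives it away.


Verdict: the exact-equation method — d/dδ of 3 r^{2} + 4 r δ^{2} equals d/dr of 4 r^{2} δ: the form is a total differential of one potential — integrate it exactly.


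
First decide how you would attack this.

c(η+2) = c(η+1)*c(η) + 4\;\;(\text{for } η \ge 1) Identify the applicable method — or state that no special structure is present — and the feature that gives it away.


Best approach: no special technique — nonlinear feedback in the recursion rules out every root- or factor-based technique.


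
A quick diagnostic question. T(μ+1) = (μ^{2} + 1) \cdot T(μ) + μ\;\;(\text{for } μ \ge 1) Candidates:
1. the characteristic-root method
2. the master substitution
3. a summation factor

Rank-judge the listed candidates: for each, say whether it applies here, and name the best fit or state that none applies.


Technique: a summation factor — with the index-dependent coefficient μ^{2} + 1, dividing by the cumulative product turns the left side into a pure difference.
- the characteristic-root method — an index-dependent weight blocks the pure exponential ansatz.
- the master substitution — with no divided-index recursive call, reindexing by powers of a base buys nothing.
- a summation factor: yes, a natural case for it.


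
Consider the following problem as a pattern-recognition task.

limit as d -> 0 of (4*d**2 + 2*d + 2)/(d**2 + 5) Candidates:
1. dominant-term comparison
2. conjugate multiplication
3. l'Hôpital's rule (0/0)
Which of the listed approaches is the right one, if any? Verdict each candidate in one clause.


Best approach: no special technique — no vanishing denominator and no indeterminate clash at the point — evaluation is immediate.
- dominant-term comparison: leading-power comparison does not apply to this form.
- conjugate multiplication — rationalization has no target — no divergent radical difference appears.
- l'Hôpital's rule (0/0): substituting the point produces a determinate value, not a 0 over 0 clash.


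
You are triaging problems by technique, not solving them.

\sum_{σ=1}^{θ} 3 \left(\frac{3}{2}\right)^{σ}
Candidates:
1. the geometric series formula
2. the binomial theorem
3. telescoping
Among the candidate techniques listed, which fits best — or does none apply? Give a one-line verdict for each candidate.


Best approach: the geometric series formula — check a ratio of consecutive terms: it is \frac{3}{2}, independent of the index, so the geometric formula closes the sum.
- the geometric series formula — a fit — the right tool for this form.
- the binomial theorem — no binomial coefficients pair up with complementary powers here.
- telescoping — the terms as presented offer no neighboring cancellation — a telescoping rewrite may exist, but the displayed structure does not hand one over.


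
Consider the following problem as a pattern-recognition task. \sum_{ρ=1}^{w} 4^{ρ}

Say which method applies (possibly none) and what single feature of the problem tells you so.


Best approach: the geometric series formula — check a ratio of consecutive terms: it is 4, independent of the index, so the geometric formula closes the sum.


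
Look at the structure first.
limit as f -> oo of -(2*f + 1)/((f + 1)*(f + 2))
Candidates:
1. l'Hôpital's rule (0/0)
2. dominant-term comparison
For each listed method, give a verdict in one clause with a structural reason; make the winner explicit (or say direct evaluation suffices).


Technique: dominant-term comparison — at large f only the top-degree terms survive; compare the leading terms and the limit falls out.
- l'Hôpital's rule (0/0): no 0/0 form appears: written as one quotient, top and bottom both grow without bound, and the ratio is decided by their leading terms.
- dominant-term comparison — a fit — the right tool for this form.


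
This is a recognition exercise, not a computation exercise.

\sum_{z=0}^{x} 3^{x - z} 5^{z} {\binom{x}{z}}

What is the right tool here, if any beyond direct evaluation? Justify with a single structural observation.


Method: the binomial theorem — binomial coefficients against complementary powers of 5 and 3: recognize the binomial expansion and resum.


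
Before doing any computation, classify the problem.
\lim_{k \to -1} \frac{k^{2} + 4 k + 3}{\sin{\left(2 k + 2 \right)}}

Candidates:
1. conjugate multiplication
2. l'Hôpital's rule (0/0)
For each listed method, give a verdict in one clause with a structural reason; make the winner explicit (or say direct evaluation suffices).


Diagnosis: l'Hôpital's rule (0/0) — substituting -1 gives 0 over 0; differentiate top and bottom once and re-evaluate. The standard small-argument limits would also carry it; the rule is the systematic route.
- conjugate multiplication — rationalization has no target — no divergent radical difference appears.
- l'Hôpital's rule (0/0): a fit — the right tool for this form.


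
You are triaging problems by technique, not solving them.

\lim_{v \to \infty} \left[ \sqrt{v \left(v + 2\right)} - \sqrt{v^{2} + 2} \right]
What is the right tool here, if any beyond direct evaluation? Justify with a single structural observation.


Verdict: conjugate multiplication — divergence minus divergence hides a finite answer — expose it by pairing \sqrt{v \left(v + 2\right)} - \sqrt{v^{2} + 2} with its conjugate.


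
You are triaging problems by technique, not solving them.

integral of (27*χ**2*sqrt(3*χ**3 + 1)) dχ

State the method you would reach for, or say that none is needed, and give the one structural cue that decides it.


Diagnosis: u-substitution — a chain-rule shadow: 27*χ**2 alongside a function of 3*χ**3 + 1 means u = 3*χ**3 + 1 unwinds the composition in one step.


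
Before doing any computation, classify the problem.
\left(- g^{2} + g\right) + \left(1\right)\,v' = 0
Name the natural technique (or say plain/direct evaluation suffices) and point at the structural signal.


Best approach: no special technique — with v absent the equation is not coupled at all: direct integration in g.


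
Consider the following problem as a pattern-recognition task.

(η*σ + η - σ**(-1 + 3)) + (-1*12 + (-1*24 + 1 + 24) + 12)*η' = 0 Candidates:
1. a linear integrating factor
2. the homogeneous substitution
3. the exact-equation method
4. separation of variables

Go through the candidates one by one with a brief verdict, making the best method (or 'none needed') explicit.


Verdict: a linear integrating factor — linear in the unknown with genuine forcing: multiply through by the exponential of the integrated coefficient and the left side closes into one derivative.
- a linear integrating factor: yes, a natural case for it.
- the homogeneous substitution — the slope is not a function of the ratio of the variables alone.
- the exact-equation method: exactness fails on the nose — the mixed partials do not match.
- separation of variables: the two dependences are entangled, not a clean product of one-variable pieces.


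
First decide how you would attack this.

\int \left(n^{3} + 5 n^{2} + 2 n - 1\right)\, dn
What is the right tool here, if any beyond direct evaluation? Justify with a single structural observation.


Verdict: no special technique — every term is a constant multiple of a power of n; term-wise power-rule integration needs no preliminary transformation.


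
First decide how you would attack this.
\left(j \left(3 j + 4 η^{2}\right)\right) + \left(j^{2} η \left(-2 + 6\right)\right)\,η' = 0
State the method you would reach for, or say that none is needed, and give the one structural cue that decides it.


Technique: the exact-equation method — because the two cross partials coincide, the form is conservative as written — recover its potential in (j, η).


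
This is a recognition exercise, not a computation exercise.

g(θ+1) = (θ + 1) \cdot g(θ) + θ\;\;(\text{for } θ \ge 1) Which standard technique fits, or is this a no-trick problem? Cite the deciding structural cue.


Diagnosis: a summation factor — because the multiplier θ + 1 is index-dependent, divide through by its running product and sum the resulting differences.


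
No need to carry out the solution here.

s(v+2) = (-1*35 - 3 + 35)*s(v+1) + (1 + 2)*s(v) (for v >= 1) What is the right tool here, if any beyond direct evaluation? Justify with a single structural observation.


Verdict: the characteristic-root method — the recurrence is linear and homogeneous with constant coefficients, so the ansatz r^v turns it into a polynomial equation for r.


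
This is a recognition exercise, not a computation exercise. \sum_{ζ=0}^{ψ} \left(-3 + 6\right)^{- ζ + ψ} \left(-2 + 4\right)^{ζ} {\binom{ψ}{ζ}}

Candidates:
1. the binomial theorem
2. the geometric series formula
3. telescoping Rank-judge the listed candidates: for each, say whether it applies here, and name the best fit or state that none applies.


Technique: the binomial theorem — the summand is term ζ of a binomial expansion in (-2 + 4) and (-3 + 6); the whole sum is a single power.
- the binomial theorem — a fit — the right tool for this form.
- the geometric series formula — the term-to-term ratio changes with the index, so the geometric formula cannot close it.
- telescoping — the summand is not presented as a shifted difference — a telescoping rewrite may exist, but the displayed structure does not offer one.


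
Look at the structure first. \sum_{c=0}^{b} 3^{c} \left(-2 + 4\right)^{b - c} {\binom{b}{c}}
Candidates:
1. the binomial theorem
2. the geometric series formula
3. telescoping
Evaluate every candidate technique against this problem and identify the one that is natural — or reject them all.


Best approach: the binomial theorem — {\binom{b}{c}} weighting matched powers of 3 and (-2 + 4) is the expanded form of (3 + (-2 + 4))^b — fold it back up.
- the binomial theorem — a fit — the right tool for this form.
- the geometric series formula: no single multiplier carries one term to the next throughout the sum.
- telescoping — the terms as presented offer no neighboring cancellation — a telescoping rewrite may exist, but the displayed structure does not hand one over.


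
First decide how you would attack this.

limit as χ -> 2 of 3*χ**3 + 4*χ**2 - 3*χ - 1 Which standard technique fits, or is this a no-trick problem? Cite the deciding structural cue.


Method: no special technique — the function is continuous at 2; evaluation is itself the limit, no machinery required.


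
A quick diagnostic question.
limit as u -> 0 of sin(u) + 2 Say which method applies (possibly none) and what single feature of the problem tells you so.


Diagnosis: no special technique — nothing blocks direct substitution at 0: plug in and finish.


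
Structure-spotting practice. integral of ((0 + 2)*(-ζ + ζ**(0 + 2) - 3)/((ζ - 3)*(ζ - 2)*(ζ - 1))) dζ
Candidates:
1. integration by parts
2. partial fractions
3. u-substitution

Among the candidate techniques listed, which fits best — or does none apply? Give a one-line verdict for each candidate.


Method: partial fractions — the bottom factors while the top stays lower-degree — split into simple fractions and integrate piece by piece.
- integration by parts — there is no nonconstant-polynomial-times-kernel split with an exp, sine, cosine (degree-1 argument), or logarithm partner.
- partial fractions: yes, a natural case for it.
- u-substitution: no subexpression of the integrand pairs with its own derivative as a factor — individual terms may offer their own substitutions, but any change of variable covering the whole integral would have to be constructed from outside the expression.


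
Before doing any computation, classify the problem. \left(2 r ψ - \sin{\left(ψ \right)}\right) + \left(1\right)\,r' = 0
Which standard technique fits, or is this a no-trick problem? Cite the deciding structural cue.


Technique: a linear integrating factor — the unknown enters only to the first power against a nonzero forcing term — the integrating-factor template applies directly.


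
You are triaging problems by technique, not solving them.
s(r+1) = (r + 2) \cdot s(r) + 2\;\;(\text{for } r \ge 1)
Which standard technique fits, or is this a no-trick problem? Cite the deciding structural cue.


Verdict: a summation factor — with the index-dependent coefficient r + 2, dividing by the cumulative product turns the left side into a pure difference.


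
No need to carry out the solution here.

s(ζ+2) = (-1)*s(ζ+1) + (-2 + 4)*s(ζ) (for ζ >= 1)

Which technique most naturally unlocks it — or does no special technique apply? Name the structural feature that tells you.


Verdict: the characteristic-root method — every coefficient is a fixed number and the forcing is zero — substitute r^ζ and read off the root equation.


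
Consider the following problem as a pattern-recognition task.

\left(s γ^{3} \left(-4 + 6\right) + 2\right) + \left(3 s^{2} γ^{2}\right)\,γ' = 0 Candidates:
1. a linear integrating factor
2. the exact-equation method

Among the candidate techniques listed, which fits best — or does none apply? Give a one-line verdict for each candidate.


Best approach: the exact-equation method — equality of cross partials is the green light — assemble the potential function term by term.
- a linear integrating factor: the unknown enters nonlinearly (through a power, a denominator, or a transcendental function), which the linear integrating-factor recipe cannot absorb as-is — any repair would come from a preliminary substitution, not the factor.
- the exact-equation method: a fit — the right tool for this form.


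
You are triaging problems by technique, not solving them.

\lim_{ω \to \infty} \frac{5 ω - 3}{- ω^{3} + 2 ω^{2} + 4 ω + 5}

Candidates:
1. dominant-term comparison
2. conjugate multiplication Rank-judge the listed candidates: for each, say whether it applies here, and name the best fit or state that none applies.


Method: dominant-term comparison — divide by the highest power of ω present: lower-order terms vanish and the dominant ratio remains.
- dominant-term comparison: a fit — the right tool for this form.
- conjugate multiplication: there are no radicals in tension whose conjugate would simplify matters.


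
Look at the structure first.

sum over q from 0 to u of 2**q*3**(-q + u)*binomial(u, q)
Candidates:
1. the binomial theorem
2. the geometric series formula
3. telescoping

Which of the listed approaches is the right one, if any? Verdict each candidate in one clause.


Verdict: the binomial theorem — the binomial coefficients weight matched powers of 2 and 3, which is exactly the expansion of a binomial power.
- the binomial theorem — yes, a natural case for it.
- the geometric series formula — dividing successive terms gives an index-dependent quantity, not a constant.
- telescoping — in the displayed form, no term reappears at a neighboring index to cancel against.


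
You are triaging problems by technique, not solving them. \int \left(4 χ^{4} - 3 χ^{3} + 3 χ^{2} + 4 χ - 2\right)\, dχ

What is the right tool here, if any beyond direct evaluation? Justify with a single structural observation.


Technique: no special technique — scan for structure and find none: constant multiples of powers of χ, integrate directly.


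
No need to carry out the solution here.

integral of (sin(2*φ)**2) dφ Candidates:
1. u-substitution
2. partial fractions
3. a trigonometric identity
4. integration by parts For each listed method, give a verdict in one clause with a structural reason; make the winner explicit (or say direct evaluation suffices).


Best approach: a trigonometric identity — the even trigonometric power sin(2*φ)**2 reduces by a double-angle identity before any integration is attempted.
- u-substitution: no subexpression of the integrand pairs with its own derivative as a factor — individual terms may offer their own substitutions, but any change of variable covering the whole integral would have to be constructed from outside the expression.
- partial fractions — the expression is not a ratio of polynomials that decomposes further.
- a trigonometric identity: a fit — the right tool for this form.
- integration by parts — not the natural route: no polynomial-kernel product appears — a recursive parts reduction of the trigonometric product exists, but the identity rewrite is direct.


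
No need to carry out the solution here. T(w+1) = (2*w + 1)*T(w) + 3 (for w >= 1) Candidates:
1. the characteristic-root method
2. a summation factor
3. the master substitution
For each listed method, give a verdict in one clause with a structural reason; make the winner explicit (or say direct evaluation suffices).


Technique: a summation factor — it is first-order linear but the coefficient 2*w + 1 depends on the index, so multiply through by a summation factor to telescope it.
- the characteristic-root method — the coefficients vary with the index, breaking the constant-coefficient structure the method needs.
- a summation factor: yes — fits the structure here.
- the master substitution: no fixed divisor shrinks the index between calls.


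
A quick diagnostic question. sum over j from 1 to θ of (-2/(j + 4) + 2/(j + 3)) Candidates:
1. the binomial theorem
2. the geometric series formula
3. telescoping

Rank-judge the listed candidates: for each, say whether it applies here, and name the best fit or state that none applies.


Method: telescoping — the summand is 2/(j + 3) minus the same expression shifted by one, so consecutive terms cancel in pairs.
- the binomial theorem — there is no pair of bases whose matched powers would reassemble into a single binomial power.
- the geometric series formula — the term-to-term ratio drifts with the index — the one thing the geometric formula cannot absorb.
- telescoping: applies; the problem has the shape this method handles.


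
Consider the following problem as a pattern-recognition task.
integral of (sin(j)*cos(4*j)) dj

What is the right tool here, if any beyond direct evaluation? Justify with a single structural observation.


Technique: a trigonometric identity — the product sin(j)*cos(4*j) converts to a sum of single-frequency sinusoids via the product-to-sum identity.


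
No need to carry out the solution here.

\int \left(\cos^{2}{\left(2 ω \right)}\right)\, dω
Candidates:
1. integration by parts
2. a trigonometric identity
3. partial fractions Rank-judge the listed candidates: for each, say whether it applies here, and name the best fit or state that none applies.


Technique: a trigonometric identity — \cos^{2}{\left(2 ω \right)} calls for power reduction: rewrite via double angles before any antiderivative is attempted.
- integration by parts: not the fit here: there is no polynomial factor to ladder down — parts can still close the trigonometric product by recursion, though the identity rewrite is the direct route.
- a trigonometric identity — a fit — the right tool for this form.
- partial fractions: the expression is not a ratio of polynomials that decomposes further.


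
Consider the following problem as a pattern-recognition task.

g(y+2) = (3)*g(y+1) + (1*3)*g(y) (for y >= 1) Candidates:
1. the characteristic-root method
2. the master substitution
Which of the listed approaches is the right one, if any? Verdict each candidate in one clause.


Technique: the characteristic-root method — every coefficient is a fixed number and the forcing is zero — substitute r^y and read off the root equation.
- the characteristic-root method: yes, a natural case for it.
- the master substitution: the recursion steps by a constant offset, so exponential reindexing is pointless.


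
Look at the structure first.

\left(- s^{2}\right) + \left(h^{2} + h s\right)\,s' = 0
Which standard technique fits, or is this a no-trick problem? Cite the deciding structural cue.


Best approach: the homogeneous substitution — the slope is degree-zero homogeneous: the ratio substitution v = s/h collapses it. A Bernoulli substitution after rearrangement (possibly exchanging dependent and independent variable) is a fair alternative; the homogeneous route works on the equation as it stands.


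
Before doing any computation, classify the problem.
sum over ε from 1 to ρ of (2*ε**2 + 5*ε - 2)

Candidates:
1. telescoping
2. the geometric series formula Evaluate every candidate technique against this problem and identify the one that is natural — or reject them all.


Best approach: no special technique — Faulhaber territory: sum each constant-multiple power of ε with its closed-form formula, no trick required.
- telescoping: writing out consecutive terms as given produces no pairwise cancellation.
- the geometric series formula — consecutive terms are not related by a fixed multiplier.


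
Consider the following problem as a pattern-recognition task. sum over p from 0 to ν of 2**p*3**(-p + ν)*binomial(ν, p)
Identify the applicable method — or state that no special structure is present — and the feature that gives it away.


Method: the binomial theorem — the summand is term p of a binomial expansion in 2 and 3; the whole sum is a single power.


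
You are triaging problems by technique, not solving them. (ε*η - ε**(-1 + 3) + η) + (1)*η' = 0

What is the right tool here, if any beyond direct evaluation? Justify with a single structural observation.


Verdict: a linear integrating factor — the unknown enters only to the first power against a nonzero forcing term — the integrating-factor template applies directly.


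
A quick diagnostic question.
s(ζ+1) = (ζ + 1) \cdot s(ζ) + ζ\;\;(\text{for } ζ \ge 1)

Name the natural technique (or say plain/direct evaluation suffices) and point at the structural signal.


Technique: a summation factor — the coefficient ζ + 1 drifts with the index, so no fixed root exists; normalizing by the cumulative product telescopes it.


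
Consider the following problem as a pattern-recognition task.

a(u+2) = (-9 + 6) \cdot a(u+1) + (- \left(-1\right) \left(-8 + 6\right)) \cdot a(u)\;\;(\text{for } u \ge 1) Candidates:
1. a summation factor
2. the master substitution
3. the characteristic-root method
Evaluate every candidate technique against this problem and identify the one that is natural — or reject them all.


Technique: the characteristic-root method — every coefficient is a fixed number and the forcing is zero — substitute r^u and read off the root equation.
- a summation factor — the recurrence reaches back more than one step, outside the first-order family a summation factor normalizes.
- the master substitution — no fixed divisor shrinks the index between calls.
- the characteristic-root method: a fit — the right tool for this form.


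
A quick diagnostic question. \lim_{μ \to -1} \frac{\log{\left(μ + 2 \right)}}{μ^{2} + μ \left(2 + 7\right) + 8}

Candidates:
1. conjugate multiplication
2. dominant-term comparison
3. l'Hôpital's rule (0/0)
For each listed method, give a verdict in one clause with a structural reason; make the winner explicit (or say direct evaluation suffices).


Diagnosis: l'Hôpital's rule (0/0) — substituting -1 gives 0 over 0; differentiate top and bottom once and re-evaluate. The standard small-argument limits would also carry it; the rule is the systematic route.
- conjugate multiplication — no difference of divergent radicals appears, so rationalizing has nothing to cancel.
- dominant-term comparison: this limit is not decided by comparing polynomial growth at infinity.
- l'Hôpital's rule (0/0) — applicable, and directly so.


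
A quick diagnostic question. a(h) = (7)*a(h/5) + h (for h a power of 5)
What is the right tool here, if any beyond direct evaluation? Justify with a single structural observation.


Method: the master substitution — the argument h/5 divides the index by 5; the standard h = 5^m substitution converts it to a constant-shift recurrence.


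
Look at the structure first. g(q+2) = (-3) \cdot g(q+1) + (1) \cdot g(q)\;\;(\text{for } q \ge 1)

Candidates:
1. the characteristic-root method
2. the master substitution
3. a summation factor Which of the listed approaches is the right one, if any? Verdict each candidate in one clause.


Verdict: the characteristic-root method — constant coefficients and linearity mean the ansatz r^q reduces it to solving the characteristic polynomial.
- the characteristic-root method — applicable, and directly so.
- the master substitution — the recursion shifts the index rather than dividing it.
- a summation factor: a summation factor telescopes one-step recursions; this one carries higher-order memory.


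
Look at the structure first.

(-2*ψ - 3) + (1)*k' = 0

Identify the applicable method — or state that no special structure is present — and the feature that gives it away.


Method: no special technique — with k absent the equation is not coupled at all: direct integration in ψ.


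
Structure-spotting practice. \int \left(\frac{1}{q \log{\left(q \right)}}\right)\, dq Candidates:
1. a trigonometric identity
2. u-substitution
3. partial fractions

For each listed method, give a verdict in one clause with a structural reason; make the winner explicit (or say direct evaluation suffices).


Technique: u-substitution — collected, the integrand has one factor that is, up to a constant, the derivative of an inner expression the rest depends on — substitute for that inner expression.
- a trigonometric identity — no sine or cosine appears, so there is nothing for a trigonometric identity to act on.
- u-substitution: yes, a natural case for it.
- partial fractions: there is no rational-function structure to decompose.


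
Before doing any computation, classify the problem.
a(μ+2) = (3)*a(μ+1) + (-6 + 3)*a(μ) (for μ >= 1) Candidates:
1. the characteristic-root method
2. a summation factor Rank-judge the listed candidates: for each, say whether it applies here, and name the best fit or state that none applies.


Diagnosis: the characteristic-root method — because shifting μ leaves the equation's coefficients unchanged, exponential trials reduce it to algebra.
- the characteristic-root method: a fit — the right tool for this form.
- a summation factor — a summation factor telescopes one-step recursions; this one carries higher-order memory.


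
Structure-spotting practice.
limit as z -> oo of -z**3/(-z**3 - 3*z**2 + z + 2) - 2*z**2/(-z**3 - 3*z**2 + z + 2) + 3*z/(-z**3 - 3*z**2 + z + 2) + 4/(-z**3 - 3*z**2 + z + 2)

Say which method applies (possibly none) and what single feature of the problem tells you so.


Technique: dominant-term comparison — divide by the highest power of z present: lower-order terms vanish and the dominant ratio remains. l'Hôpital's at-infinity variant applies to the expression viewed as a single quotient; the leading-term comparison is the direct route.


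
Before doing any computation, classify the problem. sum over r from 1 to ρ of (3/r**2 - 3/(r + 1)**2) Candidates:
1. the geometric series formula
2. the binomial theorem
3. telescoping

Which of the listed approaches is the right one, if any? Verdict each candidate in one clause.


Diagnosis: telescoping — spot the paired structure — each term adds 3/r**2 and subtracts its successor value, which the next term restores: the definition of a telescoping chain.
- the geometric series formula: the term-to-term ratio drifts with the index — the one thing the geometric formula cannot absorb.
- the binomial theorem — the summand does not match any term pattern of an expanded binomial power.
- telescoping: applies; the problem has the shape this method handles.


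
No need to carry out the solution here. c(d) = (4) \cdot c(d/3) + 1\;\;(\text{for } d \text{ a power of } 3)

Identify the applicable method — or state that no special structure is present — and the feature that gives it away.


Method: the master substitution — treat m = log base 3 of d as the new clock: one recursion step advances m by one while d scales by 3.


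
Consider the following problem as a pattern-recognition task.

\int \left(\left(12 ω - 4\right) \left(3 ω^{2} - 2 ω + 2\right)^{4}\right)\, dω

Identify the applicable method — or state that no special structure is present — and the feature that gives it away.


Best approach: u-substitution — everything non-trivial happens through the inner expression 3 ω^{2} - 2 ω + 2, and its derivative accounts for the remaining factor up to a constant, so set u = 3 ω^{2} - 2 ω + 2. One could also expand and integrate term by term; the substitution is strictly more direct.


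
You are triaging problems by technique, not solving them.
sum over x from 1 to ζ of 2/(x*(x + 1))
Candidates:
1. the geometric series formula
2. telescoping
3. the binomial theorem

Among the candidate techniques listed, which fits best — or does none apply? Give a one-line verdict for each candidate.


Diagnosis: telescoping — 2/(x*(x + 1)) is a collapsed telescope: expand it into simple fractions to see the cancellation.
- the geometric series formula: dividing successive terms gives an index-dependent quantity, not a constant.
- telescoping: applicable, and directly so.
- the binomial theorem: no binomial coefficients pair up with complementary powers here.


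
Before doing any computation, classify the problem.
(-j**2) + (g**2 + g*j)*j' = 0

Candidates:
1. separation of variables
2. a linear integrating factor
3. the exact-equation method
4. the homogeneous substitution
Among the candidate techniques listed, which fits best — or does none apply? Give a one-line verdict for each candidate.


Verdict: the homogeneous substitution — solved for the derivative, the right side is unchanged under scaling g and j together — it depends only on the ratio j/g, so substitute a single ratio variable. Rewriting — with the variables' roles exchanged where the shape demands it — would expose a Bernoulli structure too; the homogeneous substitution simply reads the degrees directly.
- separation of variables: the two dependences are entangled, not a clean product of one-variable pieces.
- a linear integrating factor — the unknown enters nonlinearly (through a power, a denominator, or a transcendental function), which the linear integrating-factor recipe cannot absorb as-is — any repair would come from a preliminary substitution, not the factor.
- the exact-equation method: the cross partial derivatives disagree, so no single potential exists.
- the homogeneous substitution — applicable, and directly so.


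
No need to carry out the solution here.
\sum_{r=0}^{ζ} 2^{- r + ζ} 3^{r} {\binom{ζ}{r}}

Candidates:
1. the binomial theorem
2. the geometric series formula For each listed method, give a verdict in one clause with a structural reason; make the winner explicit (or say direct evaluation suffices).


Diagnosis: the binomial theorem — the binomial coefficients weight matched powers of 3 and 2, which is exactly the expansion of a binomial power.
- the binomial theorem — yes — fits the structure here.
- the geometric series formula — no single multiplier carries one term to the next throughout the sum.
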